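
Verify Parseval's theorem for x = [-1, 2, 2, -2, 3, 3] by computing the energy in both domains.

Time domain:
Σ|x[n]|² = |-1|² + |2|² + |2|² + |-2|² + |3|² + |3|² = 31.0000

Frequency domain:
(1/6)Σ|X[k]|² = (1/6)(|7|² + |1.0000+1.7321i|² + |-8|² + |1|² + |-8|² + |1.0000-1.7321i|²) = (1/6)·186.0000 = 31.0000

Both sides agree, confirming Parseval's theorem.

Σ|x[n]|² = (1/N)Σ|X[k]|² = 31.0000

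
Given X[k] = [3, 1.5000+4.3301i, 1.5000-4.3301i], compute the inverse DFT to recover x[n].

x[n] = (1/3) Σ(k=0 to 2) X[k] · e^(2πikn/3)

Computing each x[n]:
x[0] = 2
x[1] = -2
x[2] = 3

x = [2, -2, 3]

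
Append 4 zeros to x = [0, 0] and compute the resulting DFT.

Original 2-point DFT: [0, 0]
Zero-padded 6-point DFT provides frequency interpolation.

DFT_6([x, 0, ...]) = [0, 0, 0, 0, 0, 0]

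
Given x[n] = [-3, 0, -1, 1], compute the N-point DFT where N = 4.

X[k] = Σ(n=0 to 3) x[n] · ω_4^(nk)
where ω_4 = e^(-2πi/4)

Computing each X[k]:
X[0] = -3
X[1] = -2+1i
X[2] = -5
X[3] = -2-1i

X = [-3, -2+1i, -5, -2-1i]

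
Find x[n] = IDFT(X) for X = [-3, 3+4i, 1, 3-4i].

x[n] = (1/4) Σ(k=0 to 3) X[k] · e^(2πikn/4)

Computing each x[n]:
x[0] = 1
x[1] = -3
x[2] = -2
x[3] = 1

x = [1, -3, -2, 1]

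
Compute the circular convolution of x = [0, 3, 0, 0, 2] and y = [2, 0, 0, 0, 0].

(x ⊛ y)[n] = Σ(m=0 to 4) x[m] · y[(n-m) mod 5]

Computing each output sample:
(x ⊛ y)[0] = 0
(x ⊛ y)[1] = 6
(x ⊛ y)[2] = 0
(x ⊛ y)[3] = 0
(x ⊛ y)[4] = 4

x ⊛ y = [0, 6, 0, 0, 4]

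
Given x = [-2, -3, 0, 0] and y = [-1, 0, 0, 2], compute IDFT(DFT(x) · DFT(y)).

(x ⊛ y)[n] = Σ(m=0 to 3) x[m] · y[(n-m) mod 4]

Computing each output sample:
(x ⊛ y)[0] = -4
(x ⊛ y)[1] = 3
(x ⊛ y)[2] = 0
(x ⊛ y)[3] = -4

x ⊛ y = [-4, 3, 0, -4]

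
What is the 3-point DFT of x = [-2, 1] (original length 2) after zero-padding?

Original 2-point DFT: [-1, -3]
Zero-padded 3-point DFT provides frequency interpolation.

DFT_3([x, 0, ...]) = [-1, -2.5000-0.8660i, -2.5000+0.8660i]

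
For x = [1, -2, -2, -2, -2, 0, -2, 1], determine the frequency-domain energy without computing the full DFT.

Parseval: Σ|x[n]|² = (1/N)Σ|X[k]|², so Σ|X[k]|² = N·Σ|x[n]|² = 8·22.0000

Σ|X[k]|² = N·Σ|x[n]|² = 8·22.0000 = 176.0000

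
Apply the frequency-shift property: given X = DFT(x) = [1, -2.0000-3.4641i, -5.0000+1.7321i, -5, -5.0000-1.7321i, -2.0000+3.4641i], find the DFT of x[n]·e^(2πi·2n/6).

Modulation property: DFT(ω_6^(-2n)·x[n]) = X[(k-2) mod 6], so circularly shift X by 2 positions.

X[k-2] = [-5.0000-1.7321i, -2.0000+3.4641i, 1, -2.0000-3.4641i, -5.0000+1.7321i, -5]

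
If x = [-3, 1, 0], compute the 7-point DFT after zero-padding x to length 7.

Original 3-point DFT: [-2, -3.5000-0.8660i, -3.5000+0.8660i]
Zero-padded 7-point DFT provides frequency interpolation.

DFT_7([x, 0, ...]) = [-2, -2.3765-0.7818i, -3.2225-0.9749i, -3.9010-0.4339i, -3.9010+0.4339i, -3.2225+0.9749i, -2.3765+0.7818i]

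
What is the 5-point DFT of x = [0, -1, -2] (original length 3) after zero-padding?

Original 3-point DFT: [-3, 1.5000-0.8660i, 1.5000+0.8660i]
Zero-padded 5-point DFT provides frequency interpolation.

DFT_5([x, 0, ...]) = [-3, 1.3090+2.1266i, 0.1910-1.3143i, 0.1910+1.3143i, 1.3090-2.1266i]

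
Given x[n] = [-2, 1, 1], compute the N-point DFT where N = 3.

X[k] = Σ(n=0 to 2) x[n] · ω_3^(nk)
where ω_3 = e^(-2πi/3)

Computing each X[k]:
X[0] = 0
X[1] = -3
X[2] = -3

X = [0, -3, -3]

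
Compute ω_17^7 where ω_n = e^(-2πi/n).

ω_17^7 = e^(-2πi·7/17)
= cos(-2π·7/17) + i·sin(-2π·7/17)
= cos(-14π/17) + i·sin(-14π/17)

ω_17^7 = cos(-14π/17) + i·sin(-14π/17) = -0.8502-0.5264i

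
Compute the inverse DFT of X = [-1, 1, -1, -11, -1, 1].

x[n] = (1/6) Σ(k=0 to 5) X[k] · e^(2πikn/6)

Computing each x[n]:
x[0] = -2
x[1] = 2
x[2] = -2
x[3] = 1
x[4] = -2
x[5] = 2

x = [-2, 2, -2, 1, -2, 2]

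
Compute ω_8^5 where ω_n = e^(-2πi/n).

ω_8^5 = e^(-2πi·5/8)
= cos(-2π·5/8) + i·sin(-2π·5/8)
= cos(-10π/8) + i·sin(-10π/8)

ω_8^5 = cos(-10π/8) + i·sin(-10π/8) = -0.7071+0.7071i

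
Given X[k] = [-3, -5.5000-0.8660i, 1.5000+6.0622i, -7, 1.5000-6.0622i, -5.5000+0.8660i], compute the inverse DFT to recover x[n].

x[n] = (1/6) Σ(k=0 to 5) X[k] · e^(2πikn/6)

Computing each x[n]:
x[0] = -3
x[1] = -2
x[2] = 1
x[3] = 3
x[4] = -3
x[5] = 1

x = [-3, -2, 1, 3, -3, 1]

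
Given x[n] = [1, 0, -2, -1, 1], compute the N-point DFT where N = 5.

X[k] = Σ(n=0 to 4) x[n] · ω_5^(nk)
where ω_5 = e^(-2πi/5)

Computing each X[k]:
X[0] = -1
X[1] = 3.7361+1.5388i
X[2] = -0.7361-0.3633i
X[3] = -0.7361+0.3633i
X[4] = 3.7361-1.5388i

X = [-1, 3.7361+1.5388i, -0.7361-0.3633i, -0.7361+0.3633i, 3.7361-1.5388i]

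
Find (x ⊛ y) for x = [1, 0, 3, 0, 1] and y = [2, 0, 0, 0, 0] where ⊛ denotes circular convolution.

(x ⊛ y)[n] = Σ(m=0 to 4) x[m] · y[(n-m) mod 5]

Computing each output sample:
(x ⊛ y)[0] = 2
(x ⊛ y)[1] = 0
(x ⊛ y)[2] = 6
(x ⊛ y)[3] = 0
(x ⊛ y)[4] = 2

x ⊛ y = [2, 0, 6, 0, 2]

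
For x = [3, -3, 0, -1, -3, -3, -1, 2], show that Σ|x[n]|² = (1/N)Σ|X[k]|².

Time domain:
Σ|x[n]|² = |3|² + |-3|² + |0|² + |-1|² + |-3|² + |-3|² + |-1|² + |2|² = 42.0000

Frequency domain:
(1/8)Σ|X[k]|² = (1/8)(|-6|² + |8.1213+1.1213i|² + |1+7i|² + |3.8787+3.1213i|² + |4|² + |3.8787-3.1213i|² + |1-7i|² + |8.1213-1.1213i|²) = (1/8)·336.0000 = 42.0000

Both sides agree, confirming Parseval's theorem.

Σ|x[n]|² = (1/N)Σ|X[k]|² = 42.0000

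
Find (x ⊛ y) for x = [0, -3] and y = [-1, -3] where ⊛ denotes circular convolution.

(x ⊛ y)[n] = Σ(m=0 to 1) x[m] · y[(n-m) mod 2]

Computing each output sample:
(x ⊛ y)[0] = 9
(x ⊛ y)[1] = 3

x ⊛ y = [9, 3]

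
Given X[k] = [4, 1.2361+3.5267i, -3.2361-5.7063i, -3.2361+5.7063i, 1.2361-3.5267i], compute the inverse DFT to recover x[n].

x[n] = (1/5) Σ(k=0 to 4) X[k] · e^(2πikn/5)

Computing each x[n]:
x[0] = 0
x[1] = 2
x[2] = -3
x[3] = 3
x[4] = 2

x = [0, 2, -3, 3, 2]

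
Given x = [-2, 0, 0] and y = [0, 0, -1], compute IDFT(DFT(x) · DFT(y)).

(x ⊛ y)[n] = Σ(m=0 to 2) x[m] · y[(n-m) mod 3]

Computing each output sample:
(x ⊛ y)[0] = 0
(x ⊛ y)[1] = 0
(x ⊛ y)[2] = 2

x ⊛ y = [0, 0, 2]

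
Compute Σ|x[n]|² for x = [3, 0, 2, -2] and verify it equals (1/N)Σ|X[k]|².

Time domain:
Σ|x[n]|² = |3|² + |0|² + |2|² + |-2|² = 17.0000

Frequency domain:
(1/4)Σ|X[k]|² = (1/4)(|3|² + |1-2i|² + |7|² + |1+2i|²) = (1/4)·68.0000 = 17.0000

Both sides agree, confirming Parseval's theorem.

Σ|x[n]|² = (1/N)Σ|X[k]|² = 17.0000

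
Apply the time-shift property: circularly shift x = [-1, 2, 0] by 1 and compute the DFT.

Time shift by 1: X_shifted[k] = ω_3^(1k) · X[k]
Shifted x = [0, -1, 2]

DFT(x[n-1]) = [1, -0.5000+2.5981i, -0.5000-2.5981i]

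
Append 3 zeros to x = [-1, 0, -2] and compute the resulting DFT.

Original 3-point DFT: [-3, -1.7321i, 1.7321i]
Zero-padded 6-point DFT provides frequency interpolation.

DFT_6([x, 0, ...]) = [-3, 1.7321i, -1.7321i, -3, 1.7321i, -1.7321i]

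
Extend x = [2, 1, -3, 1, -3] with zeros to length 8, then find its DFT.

Original 5-point DFT: [-2, 3.0000-1.4531i, 3.0000-6.1554i, 3.0000+6.1554i, 3.0000+1.4531i]
Zero-padded 8-point DFT provides frequency interpolation.

DFT_8([x, 0, ...]) = [-2, 5.0000+1.5858i, 2, 5.0000-4.4142i, -6, 5.0000+4.4142i, 2, 5.0000-1.5858i]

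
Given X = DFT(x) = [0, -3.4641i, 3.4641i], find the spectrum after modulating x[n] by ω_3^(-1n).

Modulation property: DFT(ω_3^(-1n)·x[n]) = X[(k-1) mod 3], so circularly shift X by 1 positions.

X[k-1] = [3.4641i, 0, -3.4641i]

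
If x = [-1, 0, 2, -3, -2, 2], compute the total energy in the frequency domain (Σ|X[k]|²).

Parseval: Σ|x[n]|² = (1/N)Σ|X[k]|², so Σ|X[k]|² = N·Σ|x[n]|² = 6·22.0000

Σ|X[k]|² = N·Σ|x[n]|² = 6·22.0000 = 132.0000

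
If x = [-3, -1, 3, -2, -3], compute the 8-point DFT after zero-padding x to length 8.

Original 5-point DFT: [-6, -5.0451-4.8410i, 0.5451+3.5797i, 0.5451-3.5797i, -5.0451+4.8410i]
Zero-padded 8-point DFT provides frequency interpolation.

DFT_8([x, 0, ...]) = [-6, 0.7071-0.8787i, -9-1i, -0.7071+5.1213i, 0, -0.7071-5.1213i, -9+1i, 0.7071+0.8787i]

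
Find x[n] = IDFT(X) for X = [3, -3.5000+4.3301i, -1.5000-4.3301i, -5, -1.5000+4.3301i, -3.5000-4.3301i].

x[n] = (1/6) Σ(k=0 to 5) X[k] · e^(2πikn/6)

Computing each x[n]:
x[0] = -2
x[1] = 1
x[2] = -2
x[3] = 2
x[4] = 3
x[5] = 1

x = [-2, 1, -2, 2, 3, 1]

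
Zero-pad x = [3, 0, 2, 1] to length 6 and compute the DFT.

Original 4-point DFT: [6, 1+1i, 4, 1-1i]
Zero-padded 6-point DFT provides frequency interpolation.

DFT_6([x, 0, ...]) = [6, 1.0000-1.7321i, 3.0000+1.7321i, 4, 3.0000-1.7321i, 1.0000+1.7321i]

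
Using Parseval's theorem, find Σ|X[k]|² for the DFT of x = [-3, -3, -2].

Parseval: Σ|x[n]|² = (1/N)Σ|X[k]|², so Σ|X[k]|² = N·Σ|x[n]|² = 3·22.0000

Σ|X[k]|² = N·Σ|x[n]|² = 3·22.0000 = 66.0000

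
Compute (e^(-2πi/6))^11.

Since ω_6^6 = 1, powers reduce modulo 6.
11 mod 6 = 5
So ω_6^11 = ω_6^5 = e^(-2πi·5/6)

ω_6^11 = ω_6^5 = 0.5000+0.8660i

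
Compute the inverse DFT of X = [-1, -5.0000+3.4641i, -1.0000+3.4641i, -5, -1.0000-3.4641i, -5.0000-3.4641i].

x[n] = (1/6) Σ(k=0 to 5) X[k] · e^(2πikn/6)

Computing each x[n]:
x[0] = -3
x[1] = -2
x[2] = 0
x[3] = 2
x[4] = 0
x[5] = 2

x = [-3, -2, 0, 2, 0, 2]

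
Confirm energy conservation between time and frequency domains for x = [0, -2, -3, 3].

Time domain:
Σ|x[n]|² = |0|² + |-2|² + |-3|² + |3|² = 22.0000

Frequency domain:
(1/4)Σ|X[k]|² = (1/4)(|-2|² + |3+5i|² + |-4|² + |3-5i|²) = (1/4)·88.0000 = 22.0000

Both sides agree, confirming Parseval's theorem.

Σ|x[n]|² = (1/N)Σ|X[k]|² = 22.0000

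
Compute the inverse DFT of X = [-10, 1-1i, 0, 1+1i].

x[n] = (1/4) Σ(k=0 to 3) X[k] · e^(2πikn/4)

Computing each x[n]:
x[0] = -2
x[1] = -2
x[2] = -3
x[3] = -3

x = [-2, -2, -3, -3]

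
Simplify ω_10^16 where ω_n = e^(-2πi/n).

Since ω_10^10 = 1, powers reduce modulo 10.
16 mod 10 = 6
So ω_10^16 = ω_10^6 = e^(-2πi·6/10)

ω_10^16 = ω_10^6 = -0.8090+0.5878i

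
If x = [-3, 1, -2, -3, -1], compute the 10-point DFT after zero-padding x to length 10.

Original 5-point DFT: [-8, 1.0451-2.4899i, -4.5451-0.2245i, -4.5451+0.2245i, 1.0451+2.4899i]
Zero-padded 10-point DFT provides frequency interpolation.

DFT_10([x, 0, ...]) = [-8, -1.0729+4.7553i, 1.0451-2.4899i, -4.4271-2.9389i, -4.5451-0.2245i, -4, -4.5451+0.2245i, -4.4271+2.9389i, 1.0451+2.4899i, -1.0729-4.7553i]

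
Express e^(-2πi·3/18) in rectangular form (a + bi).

ω_18^3 = e^(-2πi·3/18)
= cos(-2π·3/18) + i·sin(-2π·3/18)
= cos(-6π/18) + i·sin(-6π/18)

ω_18^3 = cos(-6π/18) + i·sin(-6π/18) = 0.5000-0.8660i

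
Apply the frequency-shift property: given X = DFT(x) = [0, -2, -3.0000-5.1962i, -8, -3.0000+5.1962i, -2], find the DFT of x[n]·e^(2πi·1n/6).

Modulation property: DFT(ω_6^(-1n)·x[n]) = X[(k-1) mod 6], so circularly shift X by 1 positions.

X[k-1] = [-2, 0, -2, -3.0000-5.1962i, -8, -3.0000+5.1962i]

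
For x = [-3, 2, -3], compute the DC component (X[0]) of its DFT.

X[0] = Σ(n=0 to 2) x[n] · ω_3^0 = Σ x[n]
= (-3) + (2) + (-3)

X[0] = -4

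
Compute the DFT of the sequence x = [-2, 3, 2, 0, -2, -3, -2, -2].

X[k] = Σ(n=0 to 7) x[n] · ω_8^(nk)
where ω_8 = e^(-2πi/8)

Computing each X[k]:
X[0] = -6
X[1] = 2.8284-9.6569i
X[2] = -4-2i
X[3] = -2.8284-1.6569i
X[4] = -2
X[5] = -2.8284+1.6569i
X[6] = -4+2i
X[7] = 2.8284+9.6569i

X = [-6, 2.8284-9.6569i, -4-2i, -2.8284-1.6569i, -2, -2.8284+1.6569i, -4+2i, 2.8284+9.6569i]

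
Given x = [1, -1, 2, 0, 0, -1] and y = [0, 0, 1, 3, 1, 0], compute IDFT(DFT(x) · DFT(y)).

(x ⊛ y)[n] = Σ(m=0 to 5) x[m] · y[(n-m) mod 6]

Computing each output sample:
(x ⊛ y)[0] = 2
(x ⊛ y)[1] = -1
(x ⊛ y)[2] = -2
(x ⊛ y)[3] = 1
(x ⊛ y)[4] = 0
(x ⊛ y)[5] = 5

x ⊛ y = [2, -1, -2, 1, 0, 5]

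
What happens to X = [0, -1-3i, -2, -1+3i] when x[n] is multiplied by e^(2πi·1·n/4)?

Modulation property: DFT(ω_4^(-1n)·x[n]) = X[(k-1) mod 4], so circularly shift X by 1 positions.

X[k-1] = [-1+3i, 0, -1-3i, -2]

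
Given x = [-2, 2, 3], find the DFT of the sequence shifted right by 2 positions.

Time shift by 2: X_shifted[k] = ω_3^(2k) · X[k]
Shifted x = [2, 3, -2]

DFT(x[n-2]) = [3, 1.5000-4.3301i, 1.5000+4.3301i]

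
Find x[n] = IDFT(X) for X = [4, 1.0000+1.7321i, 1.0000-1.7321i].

x[n] = (1/3) Σ(k=0 to 2) X[k] · e^(2πikn/3)

Computing each x[n]:
x[0] = 2
x[1] = 0
x[2] = 2

x = [2, 0, 2]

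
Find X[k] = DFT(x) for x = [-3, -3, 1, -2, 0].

X[k] = Σ(n=0 to 4) x[n] · ω_5^(nk)
where ω_5 = e^(-2πi/5)

Computing each X[k]:
X[0] = -7
X[1] = -3.1180+1.0898i
X[2] = -0.8820+4.6165i
X[3] = -0.8820-4.6165i
X[4] = -3.1180-1.0898i

X = [-7, -3.1180+1.0898i, -0.8820+4.6165i, -0.8820-4.6165i, -3.1180-1.0898i]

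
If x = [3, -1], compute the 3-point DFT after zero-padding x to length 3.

Original 2-point DFT: [2, 4]
Zero-padded 3-point DFT provides frequency interpolation.

DFT_3([x, 0, ...]) = [2, 3.5000+0.8660i, 3.5000-0.8660i]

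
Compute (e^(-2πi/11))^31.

Since ω_11^11 = 1, powers reduce modulo 11.
31 mod 11 = 9
So ω_11^31 = ω_11^9 = e^(-2πi·9/11)

ω_11^31 = ω_11^9 = 0.4154+0.9096i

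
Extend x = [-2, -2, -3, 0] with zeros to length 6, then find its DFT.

Original 4-point DFT: [-7, 1+2i, -3, 1-2i]
Zero-padded 6-point DFT provides frequency interpolation.

DFT_6([x, 0, ...]) = [-7, -1.5000+4.3301i, 0.5000-0.8660i, -3, 0.5000+0.8660i, -1.5000-4.3301i]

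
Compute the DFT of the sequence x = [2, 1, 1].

X[k] = Σ(n=0 to 2) x[n] · ω_3^(nk)
where ω_3 = e^(-2πi/3)

Computing each X[k]:
X[0] = 4
X[1] = 1
X[2] = 1

X = [4, 1, 1]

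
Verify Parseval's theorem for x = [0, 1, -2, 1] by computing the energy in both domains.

Time domain:
Σ|x[n]|² = |0|² + |1|² + |-2|² + |1|² = 6.0000

Frequency domain:
(1/4)Σ|X[k]|² = (1/4)(|0|² + |2|² + |-4|² + |2|²) = (1/4)·24.0000 = 6.0000

Both sides agree, confirming Parseval's theorem.

Σ|x[n]|² = (1/N)Σ|X[k]|² = 6.0000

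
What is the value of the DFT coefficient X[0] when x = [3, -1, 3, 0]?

X[0] = Σ(n=0 to 3) x[n] · ω_4^0 = Σ x[n]
= (3) + (-1) + (3) + (0)

X[0] = 5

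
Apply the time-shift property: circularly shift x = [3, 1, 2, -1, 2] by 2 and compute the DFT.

Time shift by 2: X_shifted[k] = ω_5^(2k) · X[k]
Shifted x = [-1, 2, 3, 1, 2]

DFT(x[n-2]) = [7, -3.0000-1.1756i, -3.0000+1.9021i, -3.0000-1.9021i, -3.0000+1.1756i]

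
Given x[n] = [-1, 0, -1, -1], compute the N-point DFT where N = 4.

X[k] = Σ(n=0 to 3) x[n] · ω_4^(nk)
where ω_4 = e^(-2πi/4)

Computing each X[k]:
X[0] = -3
X[1] = -1i
X[2] = -1
X[3] = 1i

X = [-3, -1i, -1, 1i]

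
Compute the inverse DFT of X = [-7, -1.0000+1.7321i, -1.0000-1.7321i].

x[n] = (1/3) Σ(k=0 to 2) X[k] · e^(2πikn/3)

Computing each x[n]:
x[0] = -3
x[1] = -3
x[2] = -1

x = [-3, -3, -1]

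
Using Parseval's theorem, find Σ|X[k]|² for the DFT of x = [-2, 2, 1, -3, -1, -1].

Parseval: Σ|x[n]|² = (1/N)Σ|X[k]|², so Σ|X[k]|² = N·Σ|x[n]|² = 6·20.0000

Σ|X[k]|² = N·Σ|x[n]|² = 6·20.0000 = 120.0000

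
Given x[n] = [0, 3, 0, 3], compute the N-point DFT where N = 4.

X[k] = Σ(n=0 to 3) x[n] · ω_4^(nk)
where ω_4 = e^(-2πi/4)

Computing each X[k]:
X[0] = 6
X[1] = 0
X[2] = -6
X[3] = 0

X = [6, 0, -6, 0]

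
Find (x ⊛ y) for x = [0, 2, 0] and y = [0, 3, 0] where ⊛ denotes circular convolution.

(x ⊛ y)[n] = Σ(m=0 to 2) x[m] · y[(n-m) mod 3]

Computing each output sample:
(x ⊛ y)[0] = 0
(x ⊛ y)[1] = 0
(x ⊛ y)[2] = 6

x ⊛ y = [0, 0, 6]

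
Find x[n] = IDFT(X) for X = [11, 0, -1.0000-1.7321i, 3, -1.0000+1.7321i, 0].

x[n] = (1/6) Σ(k=0 to 5) X[k] · e^(2πikn/6)

Computing each x[n]:
x[0] = 2
x[1] = 2
x[2] = 2
x[3] = 1
x[4] = 3
x[5] = 1

x = [2, 2, 2, 1, 3, 1]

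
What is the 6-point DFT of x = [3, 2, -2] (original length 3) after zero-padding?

Original 3-point DFT: [3, 3.0000-3.4641i, 3.0000+3.4641i]
Zero-padded 6-point DFT provides frequency interpolation.

DFT_6([x, 0, ...]) = [3, 5, 3.0000-3.4641i, -1, 3.0000+3.4641i, 5]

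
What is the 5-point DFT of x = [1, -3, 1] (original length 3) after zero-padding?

Original 3-point DFT: [-1, 2.0000+3.4641i, 2.0000-3.4641i]
Zero-padded 5-point DFT provides frequency interpolation.

DFT_5([x, 0, ...]) = [-1, -0.7361+2.2654i, 3.7361+2.7144i, 3.7361-2.7144i, -0.7361-2.2654i]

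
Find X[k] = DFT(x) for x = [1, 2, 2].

X[k] = Σ(n=0 to 2) x[n] · ω_3^(nk)
where ω_3 = e^(-2πi/3)

Computing each X[k]:
X[0] = 5
X[1] = -1
X[2] = -1

X = [5, -1, -1]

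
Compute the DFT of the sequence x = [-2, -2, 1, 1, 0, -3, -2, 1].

X[k] = Σ(n=0 to 7) x[n] · ω_8^(nk)
where ω_8 = e^(-2πi/8)

Computing each X[k]:
X[0] = -6
X[1] = -1.2929-3.7071i
X[2] = -1+7i
X[3] = -2.7071+2.2929i
X[4] = 0
X[5] = -2.7071-2.2929i
X[6] = -1-7i
X[7] = -1.2929+3.7071i

X = [-6, -1.2929-3.7071i, -1+7i, -2.7071+2.2929i, 0, -2.7071-2.2929i, -1-7i, -1.2929+3.7071i]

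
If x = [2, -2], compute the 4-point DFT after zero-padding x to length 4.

Original 2-point DFT: [0, 4]
Zero-padded 4-point DFT provides frequency interpolation.

DFT_4([x, 0, ...]) = [0, 2+2i, 4, 2-2i]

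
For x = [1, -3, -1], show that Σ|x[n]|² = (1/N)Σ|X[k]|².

Time domain:
Σ|x[n]|² = |1|² + |-3|² + |-1|² = 11.0000

Frequency domain:
(1/3)Σ|X[k]|² = (1/3)(|-3|² + |3.0000+1.7321i|² + |3.0000-1.7321i|²) = (1/3)·33.0000 = 11.0000

Both sides agree, confirming Parseval's theorem.

Σ|x[n]|² = (1/N)Σ|X[k]|² = 11.0000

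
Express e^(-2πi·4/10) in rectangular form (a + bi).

ω_10^4 = e^(-2πi·4/10)
= cos(-2π·4/10) + i·sin(-2π·4/10)
= cos(-8π/10) + i·sin(-8π/10)

ω_10^4 = cos(-8π/10) + i·sin(-8π/10) = -0.8090-0.5878i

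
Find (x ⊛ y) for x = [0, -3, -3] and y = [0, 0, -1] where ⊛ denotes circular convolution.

(x ⊛ y)[n] = Σ(m=0 to 2) x[m] · y[(n-m) mod 3]

Computing each output sample:
(x ⊛ y)[0] = 3
(x ⊛ y)[1] = 3
(x ⊛ y)[2] = 0

x ⊛ y = [3, 3, 0]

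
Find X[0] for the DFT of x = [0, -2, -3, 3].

X[0] = Σ(n=0 to 3) x[n] · ω_4^0 = Σ x[n]
= (0) + (-2) + (-3) + (3)

X[0] = -2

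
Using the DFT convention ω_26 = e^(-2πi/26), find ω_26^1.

ω_26^1 = e^(-2πi·1/26)
= cos(-2π·1/26) + i·sin(-2π·1/26)
= cos(-2π/26) + i·sin(-2π/26)

ω_26^1 = cos(-2π/26) + i·sin(-2π/26) = 0.9709-0.2393i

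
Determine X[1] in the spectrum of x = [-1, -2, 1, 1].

X[1] = Σ(n=0 to 3) x[n] · ω_4^(1n) where ω_4 = e^(-2πi/4)
= (-1)·ω_4^0 + (-2)·ω_4^1 + (1)·ω_4^2 + (1)·ω_4^3

X[1] = -2+3i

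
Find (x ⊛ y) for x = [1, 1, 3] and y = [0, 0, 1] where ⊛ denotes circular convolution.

(x ⊛ y)[n] = Σ(m=0 to 2) x[m] · y[(n-m) mod 3]

Computing each output sample:
(x ⊛ y)[0] = 1
(x ⊛ y)[1] = 3
(x ⊛ y)[2] = 1

x ⊛ y = [1, 3, 1]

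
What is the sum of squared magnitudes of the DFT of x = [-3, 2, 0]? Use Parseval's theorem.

Parseval: Σ|x[n]|² = (1/N)Σ|X[k]|², so Σ|X[k]|² = N·Σ|x[n]|² = 3·13.0000

Σ|X[k]|² = N·Σ|x[n]|² = 3·13.0000 = 39.0000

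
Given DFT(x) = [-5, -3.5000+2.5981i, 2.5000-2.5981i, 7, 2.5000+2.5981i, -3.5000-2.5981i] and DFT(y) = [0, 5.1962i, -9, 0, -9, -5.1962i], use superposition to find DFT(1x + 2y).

By linearity: DFT(1x + 2y) = 1·DFT(x) + 2·DFT(y)
= 1·[-5, -3.5000+2.5981i, 2.5000-2.5981i, 7, 2.5000+2.5981i, -3.5000-2.5981i] + 2·[0, 5.1962i, -9, 0, -9, -5.1962i]

Computing element-wise:
Z[0] = 1·(-5) + 2·(0) = -5
Z[1] = 1·(-3.5000+2.5981i) + 2·(5.1962i) = -3.5000+12.9905i
Z[2] = 1·(2.5000-2.5981i) + 2·(-9) = -15.5000-2.5981i
Z[3] = 1·(7) + 2·(0) = 7
Z[4] = 1·(2.5000+2.5981i) + 2·(-9) = -15.5000+2.5981i
Z[5] = 1·(-3.5000-2.5981i) + 2·(-5.1962i) = -3.5000-12.9905i

DFT(1x + 2y) = 1·X + 2·Y = [-5, -3.5000+12.9905i, -15.5000-2.5981i, 7, -15.5000+2.5981i, -3.5000-12.9905i]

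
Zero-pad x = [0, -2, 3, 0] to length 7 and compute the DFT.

Original 4-point DFT: [1, -3+2i, 5, -3-2i]
Zero-padded 7-point DFT provides frequency interpolation.

DFT_7([x, 0, ...]) = [1, -1.9145-1.3611i, -2.2579+3.2515i, 3.6724+3.2133i, 3.6724-3.2133i, -2.2579-3.2515i, -1.9145+1.3611i]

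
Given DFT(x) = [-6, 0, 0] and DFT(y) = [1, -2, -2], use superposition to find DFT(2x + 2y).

By linearity: DFT(2x + 2y) = 2·DFT(x) + 2·DFT(y)
= 2·[-6, 0, 0] + 2·[1, -2, -2]

Computing element-wise:
Z[0] = 2·(-6) + 2·(1) = -10
Z[1] = 2·(0) + 2·(-2) = -4
Z[2] = 2·(0) + 2·(-2) = -4

DFT(2x + 2y) = 2·X + 2·Y = [-10, -4, -4]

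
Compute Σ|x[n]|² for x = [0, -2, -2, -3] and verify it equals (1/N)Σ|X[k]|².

Time domain:
Σ|x[n]|² = |0|² + |-2|² + |-2|² + |-3|² = 17.0000

Frequency domain:
(1/4)Σ|X[k]|² = (1/4)(|-7|² + |2-1i|² + |3|² + |2+1i|²) = (1/4)·68.0000 = 17.0000

Both sides agree, confirming Parseval's theorem.

Σ|x[n]|² = (1/N)Σ|X[k]|² = 17.0000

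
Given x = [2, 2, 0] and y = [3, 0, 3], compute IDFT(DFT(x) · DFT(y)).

(x ⊛ y)[n] = Σ(m=0 to 2) x[m] · y[(n-m) mod 3]

Computing each output sample:
(x ⊛ y)[0] = 12
(x ⊛ y)[1] = 6
(x ⊛ y)[2] = 6

x ⊛ y = [12, 6, 6]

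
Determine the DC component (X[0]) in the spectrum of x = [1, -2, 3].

X[0] = Σ(n=0 to 2) x[n] · ω_3^0 = Σ x[n]
= (1) + (-2) + (3)

X[0] = 2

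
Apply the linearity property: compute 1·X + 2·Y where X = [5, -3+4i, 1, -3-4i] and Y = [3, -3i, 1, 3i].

By linearity: DFT(1x + 2y) = 1·DFT(x) + 2·DFT(y)
= 1·[5, -3+4i, 1, -3-4i] + 2·[3, -3i, 1, 3i]

Computing element-wise:
Z[0] = 1·(5) + 2·(3) = 11
Z[1] = 1·(-3+4i) + 2·(-3i) = -3-2i
Z[2] = 1·(1) + 2·(1) = 3
Z[3] = 1·(-3-4i) + 2·(3i) = -3+2i

DFT(1x + 2y) = 1·X + 2·Y = [11, -3-2i, 3, -3+2i]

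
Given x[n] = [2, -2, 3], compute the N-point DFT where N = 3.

X[k] = Σ(n=0 to 2) x[n] · ω_3^(nk)
where ω_3 = e^(-2πi/3)

Computing each X[k]:
X[0] = 3
X[1] = 1.5000+4.3301i
X[2] = 1.5000-4.3301i

X = [3, 1.5000+4.3301i, 1.5000-4.3301i]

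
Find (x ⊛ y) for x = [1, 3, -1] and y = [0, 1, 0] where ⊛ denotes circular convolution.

(x ⊛ y)[n] = Σ(m=0 to 2) x[m] · y[(n-m) mod 3]

Computing each output sample:
(x ⊛ y)[0] = -1
(x ⊛ y)[1] = 1
(x ⊛ y)[2] = 3

x ⊛ y = [-1, 1, 3]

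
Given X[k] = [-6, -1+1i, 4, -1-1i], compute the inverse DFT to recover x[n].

x[n] = (1/4) Σ(k=0 to 3) X[k] · e^(2πikn/4)

Computing each x[n]:
x[0] = -1
x[1] = -3
x[2] = 0
x[3] = -2

x = [-1, -3, 0, -2]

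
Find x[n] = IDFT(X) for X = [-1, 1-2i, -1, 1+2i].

x[n] = (1/4) Σ(k=0 to 3) X[k] · e^(2πikn/4)

Computing each x[n]:
x[0] = 0
x[1] = 1
x[2] = -1
x[3] = -1

x = [0, 1, -1, -1]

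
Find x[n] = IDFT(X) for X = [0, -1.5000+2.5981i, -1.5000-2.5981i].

x[n] = (1/3) Σ(k=0 to 2) X[k] · e^(2πikn/3)

Computing each x[n]:
x[0] = -1
x[1] = -1
x[2] = 2

x = [-1, -1, 2]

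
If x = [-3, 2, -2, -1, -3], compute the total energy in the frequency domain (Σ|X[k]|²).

Parseval: Σ|x[n]|² = (1/N)Σ|X[k]|², so Σ|X[k]|² = N·Σ|x[n]|² = 5·27.0000

Σ|X[k]|² = N·Σ|x[n]|² = 5·27.0000 = 135.0000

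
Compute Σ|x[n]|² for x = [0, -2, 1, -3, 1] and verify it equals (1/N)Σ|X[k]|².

Time domain:
Σ|x[n]|² = |0|² + |-2|² + |1|² + |-3|² + |1|² = 15.0000

Frequency domain:
(1/5)Σ|X[k]|² = (1/5)(|-3|² + |1.3090+0.5020i|² + |0.1910+5.5676i|² + |0.1910-5.5676i|² + |1.3090-0.5020i|²) = (1/5)·75.0000 = 15.0000

Both sides agree, confirming Parseval's theorem.

Σ|x[n]|² = (1/N)Σ|X[k]|² = 15.0000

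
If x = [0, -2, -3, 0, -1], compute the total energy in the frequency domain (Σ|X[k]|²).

Parseval: Σ|x[n]|² = (1/N)Σ|X[k]|², so Σ|X[k]|² = N·Σ|x[n]|² = 5·14.0000

Σ|X[k]|² = N·Σ|x[n]|² = 5·14.0000 = 70.0000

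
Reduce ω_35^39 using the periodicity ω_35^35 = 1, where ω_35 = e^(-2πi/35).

Since ω_35^35 = 1, powers reduce modulo 35.
39 mod 35 = 4
So ω_35^39 = ω_35^4 = e^(-2πi·4/35)

ω_35^39 = ω_35^4 = 0.7531-0.6579i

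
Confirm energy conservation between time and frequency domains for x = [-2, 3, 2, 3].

Time domain:
Σ|x[n]|² = |-2|² + |3|² + |2|² + |3|² = 26.0000

Frequency domain:
(1/4)Σ|X[k]|² = (1/4)(|6|² + |-4|² + |-6|² + |-4|²) = (1/4)·104.0000 = 26.0000

Both sides agree, confirming Parseval's theorem.

Σ|x[n]|² = (1/N)Σ|X[k]|² = 26.0000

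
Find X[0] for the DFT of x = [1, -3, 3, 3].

X[0] = Σ(n=0 to 3) x[n] · ω_4^0 = Σ x[n]
= (1) + (-3) + (3) + (3)

X[0] = 4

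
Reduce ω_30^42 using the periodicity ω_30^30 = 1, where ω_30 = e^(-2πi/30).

Since ω_30^30 = 1, powers reduce modulo 30.
42 mod 30 = 12
So ω_30^42 = ω_30^12 = e^(-2πi·12/30)

ω_30^42 = ω_30^12 = -0.8090-0.5878i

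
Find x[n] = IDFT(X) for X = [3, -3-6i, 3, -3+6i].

x[n] = (1/4) Σ(k=0 to 3) X[k] · e^(2πikn/4)

Computing each x[n]:
x[0] = 0
x[1] = 3
x[2] = 3
x[3] = -3

x = [0, 3, 3, -3]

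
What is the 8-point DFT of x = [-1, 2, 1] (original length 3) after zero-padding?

Original 3-point DFT: [2, -2.5000-0.8660i, -2.5000+0.8660i]
Zero-padded 8-point DFT provides frequency interpolation.

DFT_8([x, 0, ...]) = [2, 0.4142-2.4142i, -2-2i, -2.4142-0.4142i, -2, -2.4142+0.4142i, -2+2i, 0.4142+2.4142i]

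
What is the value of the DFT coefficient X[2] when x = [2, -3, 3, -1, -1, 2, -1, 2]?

X[2] = Σ(n=0 to 7) x[n] · ω_8^(2n) where ω_8 = e^(-2πi/8)
= (2)·ω_8^0 + (-3)·ω_8^2 + (3)·ω_8^4 + (-1)·ω_8^6 + (-1)·ω_8^8 + (2)·ω_8^10 + (-1)·ω_8^12 + (2)·ω_8^14

X[2] = -1+2i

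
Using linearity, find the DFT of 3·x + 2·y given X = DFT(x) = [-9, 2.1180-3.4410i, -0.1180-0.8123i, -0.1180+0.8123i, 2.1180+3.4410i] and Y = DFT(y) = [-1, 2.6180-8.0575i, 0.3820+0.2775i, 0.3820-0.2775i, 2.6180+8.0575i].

By linearity: DFT(3x + 2y) = 3·DFT(x) + 2·DFT(y)
= 3·[-9, 2.1180-3.4410i, -0.1180-0.8123i, -0.1180+0.8123i, 2.1180+3.4410i] + 2·[-1, 2.6180-8.0575i, 0.3820+0.2775i, 0.3820-0.2775i, 2.6180+8.0575i]

Computing element-wise:
Z[0] = 3·(-9) + 2·(-1) = -29
Z[1] = 3·(2.1180-3.4410i) + 2·(2.6180-8.0575i) = 11.5900-26.4380i
Z[2] = 3·(-0.1180-0.8123i) + 2·(0.3820+0.2775i) = 0.4100-1.8819i
Z[3] = 3·(-0.1180+0.8123i) + 2·(0.3820-0.2775i) = 0.4100+1.8819i
Z[4] = 3·(2.1180+3.4410i) + 2·(2.6180+8.0575i) = 11.5900+26.4380i

DFT(3x + 2y) = 3·X + 2·Y = [-29, 11.5900-26.4380i, 0.4100-1.8819i, 0.4100+1.8819i, 11.5900+26.4380i]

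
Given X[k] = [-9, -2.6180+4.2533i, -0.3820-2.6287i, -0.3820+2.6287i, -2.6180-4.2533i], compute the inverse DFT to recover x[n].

x[n] = (1/5) Σ(k=0 to 4) X[k] · e^(2πikn/5)

Computing each x[n]:
x[0] = -3
x[1] = -3
x[2] = -3
x[3] = 1
x[4] = -1

x = [-3, -3, -3, 1, -1]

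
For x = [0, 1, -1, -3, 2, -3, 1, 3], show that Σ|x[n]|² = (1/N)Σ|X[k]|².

Time domain:
Σ|x[n]|² = |0|² + |1|² + |-1|² + |-3|² + |2|² + |-3|² + |1|² + |3|² = 34.0000

Frequency domain:
(1/8)Σ|X[k]|² = (1/8)(|0|² + |5.0711+3.4142i|² + |2+2i|² + |-9.0711-0.5858i|² + |4|² + |-9.0711+0.5858i|² + |2-2i|² + |5.0711-3.4142i|²) = (1/8)·272.0000 = 34.0000

Both sides agree, confirming Parseval's theorem.

Σ|x[n]|² = (1/N)Σ|X[k]|² = 34.0000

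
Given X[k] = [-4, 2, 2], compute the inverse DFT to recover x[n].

x[n] = (1/3) Σ(k=0 to 2) X[k] · e^(2πikn/3)

Computing each x[n]:
x[0] = 0
x[1] = -2
x[2] = -2

x = [0, -2, -2]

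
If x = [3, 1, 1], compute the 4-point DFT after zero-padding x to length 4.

Original 3-point DFT: [5, 2, 2]
Zero-padded 4-point DFT provides frequency interpolation.

DFT_4([x, 0, ...]) = [5, 2-1i, 3, 2+1i]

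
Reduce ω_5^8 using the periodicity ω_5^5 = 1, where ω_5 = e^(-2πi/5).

Since ω_5^5 = 1, powers reduce modulo 5.
8 mod 5 = 3
So ω_5^8 = ω_5^3 = e^(-2πi·3/5)

ω_5^8 = ω_5^3 = -0.8090+0.5878i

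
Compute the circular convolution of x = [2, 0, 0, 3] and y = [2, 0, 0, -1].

(x ⊛ y)[n] = Σ(m=0 to 3) x[m] · y[(n-m) mod 4]

Computing each output sample:
(x ⊛ y)[0] = 4
(x ⊛ y)[1] = 0
(x ⊛ y)[2] = -3
(x ⊛ y)[3] = 4

x ⊛ y = [4, 0, -3, 4]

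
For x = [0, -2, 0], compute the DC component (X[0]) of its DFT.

X[0] = Σ(n=0 to 2) x[n] · ω_3^0 = Σ x[n]
= (0) + (-2) + (0)

X[0] = -2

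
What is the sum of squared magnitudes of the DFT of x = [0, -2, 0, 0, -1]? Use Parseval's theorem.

Parseval: Σ|x[n]|² = (1/N)Σ|X[k]|², so Σ|X[k]|² = N·Σ|x[n]|² = 5·5.0000

Σ|X[k]|² = N·Σ|x[n]|² = 5·5.0000 = 25.0000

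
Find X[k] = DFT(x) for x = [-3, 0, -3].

X[k] = Σ(n=0 to 2) x[n] · ω_3^(nk)
where ω_3 = e^(-2πi/3)

Computing each X[k]:
X[0] = -6
X[1] = -1.5000-2.5981i
X[2] = -1.5000+2.5981i

X = [-6, -1.5000-2.5981i, -1.5000+2.5981i]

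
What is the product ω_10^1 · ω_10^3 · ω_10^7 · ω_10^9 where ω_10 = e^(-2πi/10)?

The primitive 10th roots of unity are ω_10^k for k coprime to 10: k ∈ {1, 3, 7, 9}
Their product equals the constant term of the cyclotomic polynomial Φ_10(x) up to sign.
For n ≥ 3, the product of all primitive nth roots of unity is 1. (For n=1 it is 1; for n=2 it is -1.)

1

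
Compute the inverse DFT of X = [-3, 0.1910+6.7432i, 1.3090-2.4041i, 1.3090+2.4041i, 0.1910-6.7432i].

x[n] = (1/5) Σ(k=0 to 4) X[k] · e^(2πikn/5)

Computing each x[n]:
x[0] = 0
x[1] = -3
x[2] = -3
x[3] = 2
x[4] = 1

x = [0, -3, -3, 2, 1]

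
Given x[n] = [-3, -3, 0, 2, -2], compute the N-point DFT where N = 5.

X[k] = Σ(n=0 to 4) x[n] · ω_5^(nk)
where ω_5 = e^(-2πi/5)

Computing each X[k]:
X[0] = -6
X[1] = -6.1631+2.1266i
X[2] = 1.6631-1.3143i
X[3] = 1.6631+1.3143i
X[4] = -6.1631-2.1266i

X = [-6, -6.1631+2.1266i, 1.6631-1.3143i, 1.6631+1.3143i, -6.1631-2.1266i]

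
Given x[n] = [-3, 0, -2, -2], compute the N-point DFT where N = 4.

X[k] = Σ(n=0 to 3) x[n] · ω_4^(nk)
where ω_4 = e^(-2πi/4)

Computing each X[k]:
X[0] = -7
X[1] = -1-2i
X[2] = -3
X[3] = -1+2i

X = [-7, -1-2i, -3, -1+2i]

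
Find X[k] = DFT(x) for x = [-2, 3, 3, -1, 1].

X[k] = Σ(n=0 to 4) x[n] · ω_5^(nk)
where ω_5 = e^(-2πi/5)

Computing each X[k]:
X[0] = 4
X[1] = -2.3820-4.2533i
X[2] = -4.6180+2.6287i
X[3] = -4.6180-2.6287i
X[4] = -2.3820+4.2533i

X = [4, -2.3820-4.2533i, -4.6180+2.6287i, -4.6180-2.6287i, -2.3820+4.2533i]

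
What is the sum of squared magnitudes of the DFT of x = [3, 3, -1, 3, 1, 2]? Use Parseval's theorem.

Parseval: Σ|x[n]|² = (1/N)Σ|X[k]|², so Σ|X[k]|² = N·Σ|x[n]|² = 6·33.0000

Σ|X[k]|² = N·Σ|x[n]|² = 6·33.0000 = 198.0000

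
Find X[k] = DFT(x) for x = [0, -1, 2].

X[k] = Σ(n=0 to 2) x[n] · ω_3^(nk)
where ω_3 = e^(-2πi/3)

Computing each X[k]:
X[0] = 1
X[1] = -0.5000+2.5981i
X[2] = -0.5000-2.5981i

X = [1, -0.5000+2.5981i, -0.5000-2.5981i]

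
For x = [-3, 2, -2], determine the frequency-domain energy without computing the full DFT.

Parseval: Σ|x[n]|² = (1/N)Σ|X[k]|², so Σ|X[k]|² = N·Σ|x[n]|² = 3·17.0000

Σ|X[k]|² = N·Σ|x[n]|² = 3·17.0000 = 51.0000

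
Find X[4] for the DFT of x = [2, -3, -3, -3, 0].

X[4] = Σ(n=0 to 4) x[n] · ω_5^(4n) where ω_5 = e^(-2πi/5)
= (2)·ω_5^0 + (-3)·ω_5^4 + (-3)·ω_5^8 + (-3)·ω_5^12 + (0)·ω_5^16

X[4] = 5.9271-2.8532i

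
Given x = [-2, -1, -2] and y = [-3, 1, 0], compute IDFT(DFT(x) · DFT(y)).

(x ⊛ y)[n] = Σ(m=0 to 2) x[m] · y[(n-m) mod 3]

Computing each output sample:
(x ⊛ y)[0] = 4
(x ⊛ y)[1] = 1
(x ⊛ y)[2] = 5

x ⊛ y = [4, 1, 5]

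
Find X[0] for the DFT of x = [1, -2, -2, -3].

X[0] = Σ(n=0 to 3) x[n] · ω_4^0 = Σ x[n]
= (1) + (-2) + (-2) + (-3)

X[0] = -6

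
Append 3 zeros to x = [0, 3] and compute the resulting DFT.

Original 2-point DFT: [3, -3]
Zero-padded 5-point DFT provides frequency interpolation.

DFT_5([x, 0, ...]) = [3, 0.9271-2.8532i, -2.4271-1.7634i, -2.4271+1.7634i, 0.9271+2.8532i]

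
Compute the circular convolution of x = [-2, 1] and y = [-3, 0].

(x ⊛ y)[n] = Σ(m=0 to 1) x[m] · y[(n-m) mod 2]

Computing each output sample:
(x ⊛ y)[0] = 6
(x ⊛ y)[1] = -3

x ⊛ y = [6, -3]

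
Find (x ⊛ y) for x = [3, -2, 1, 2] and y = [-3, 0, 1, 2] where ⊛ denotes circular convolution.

(x ⊛ y)[n] = Σ(m=0 to 3) x[m] · y[(n-m) mod 4]

Computing each output sample:
(x ⊛ y)[0] = -12
(x ⊛ y)[1] = 10
(x ⊛ y)[2] = 4
(x ⊛ y)[3] = -2

x ⊛ y = [-12, 10, 4, -2]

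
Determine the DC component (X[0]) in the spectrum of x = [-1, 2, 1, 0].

X[0] = Σ(n=0 to 3) x[n] · ω_4^0 = Σ x[n]
= (-1) + (2) + (1) + (0)

X[0] = 2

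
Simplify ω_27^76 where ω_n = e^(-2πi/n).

Since ω_27^27 = 1, powers reduce modulo 27.
76 mod 27 = 22
So ω_27^76 = ω_27^22 = e^(-2πi·22/27)

ω_27^76 = ω_27^22 = 0.3961+0.9182i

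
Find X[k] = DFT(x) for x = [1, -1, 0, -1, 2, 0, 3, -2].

X[k] = Σ(n=0 to 7) x[n] · ω_8^(nk)
where ω_8 = e^(-2πi/8)

Computing each X[k]:
X[0] = 2
X[1] = -2.4142+3.0000i
X[2] = -2i
X[3] = 0.4142-3.0000i
X[4] = 10
X[5] = 0.4142+3.0000i
X[6] = 2i
X[7] = -2.4142-3.0000i

X = [2, -2.4142+3.0000i, -2i, 0.4142-3.0000i, 10, 0.4142+3.0000i, 2i, -2.4142-3.0000i]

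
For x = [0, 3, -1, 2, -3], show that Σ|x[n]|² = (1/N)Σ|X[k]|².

Time domain:
Σ|x[n]|² = |0|² + |3|² + |-1|² + |2|² + |-3|² = 23.0000

Frequency domain:
(1/5)Σ|X[k]|² = (1/5)(|1|² + |-0.8090-3.9430i|² + |0.3090-6.3799i|² + |0.3090+6.3799i|² + |-0.8090+3.9430i|²) = (1/5)·115.0000 = 23.0000

Both sides agree, confirming Parseval's theorem.

Σ|x[n]|² = (1/N)Σ|X[k]|² = 23.0000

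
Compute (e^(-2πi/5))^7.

Since ω_5^5 = 1, powers reduce modulo 5.
7 mod 5 = 2
So ω_5^7 = ω_5^2 = e^(-2πi·2/5)

ω_5^7 = ω_5^2 = -0.8090-0.5878i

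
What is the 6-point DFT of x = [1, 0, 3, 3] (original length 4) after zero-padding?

Original 4-point DFT: [7, -2+3i, 1, -2-3i]
Zero-padded 6-point DFT provides frequency interpolation.

DFT_6([x, 0, ...]) = [7, -3.5000-2.5981i, 2.5000+2.5981i, 1, 2.5000-2.5981i, -3.5000+2.5981i]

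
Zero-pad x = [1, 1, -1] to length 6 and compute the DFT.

Original 3-point DFT: [1, 1.0000-1.7321i, 1.0000+1.7321i]
Zero-padded 6-point DFT provides frequency interpolation.

DFT_6([x, 0, ...]) = [1, 2, 1.0000-1.7321i, -1, 1.0000+1.7321i, 2]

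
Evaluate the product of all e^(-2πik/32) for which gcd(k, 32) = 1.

The primitive 32nd roots of unity are ω_32^k for k coprime to 32: k ∈ {1, 3, 5, 7, 9, 11, 13, 15, 17, 19, 21, 23, 25, 27, 29, 31}
Their product equals the constant term of the cyclotomic polynomial Φ_32(x) up to sign.
For n ≥ 3, the product of all primitive nth roots of unity is 1. (For n=1 it is 1; for n=2 it is -1.)

1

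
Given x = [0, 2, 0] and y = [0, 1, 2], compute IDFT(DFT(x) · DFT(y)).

(x ⊛ y)[n] = Σ(m=0 to 2) x[m] · y[(n-m) mod 3]

Computing each output sample:
(x ⊛ y)[0] = 4
(x ⊛ y)[1] = 0
(x ⊛ y)[2] = 2

x ⊛ y = [4, 0, 2]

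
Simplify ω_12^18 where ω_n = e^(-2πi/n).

Since ω_12^12 = 1, powers reduce modulo 12.
18 mod 12 = 6
So ω_12^18 = ω_12^6 = e^(-2πi·6/12)

ω_12^18 = ω_12^6 = -1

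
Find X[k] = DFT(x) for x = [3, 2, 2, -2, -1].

X[k] = Σ(n=0 to 4) x[n] · ω_5^(nk)
where ω_5 = e^(-2πi/5)

Computing each X[k]:
X[0] = 4
X[1] = 3.3090-5.2043i
X[2] = 2.1910+2.0409i
X[3] = 2.1910-2.0409i
X[4] = 3.3090+5.2043i

X = [4, 3.3090-5.2043i, 2.1910+2.0409i, 2.1910-2.0409i, 3.3090+5.2043i]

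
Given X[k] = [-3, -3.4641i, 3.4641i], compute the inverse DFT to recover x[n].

x[n] = (1/3) Σ(k=0 to 2) X[k] · e^(2πikn/3)

Computing each x[n]:
x[0] = -1
x[1] = 1
x[2] = -3

x = [-1, 1, -3]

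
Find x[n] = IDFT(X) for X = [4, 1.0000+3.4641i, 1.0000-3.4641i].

x[n] = (1/3) Σ(k=0 to 2) X[k] · e^(2πikn/3)

Computing each x[n]:
x[0] = 2
x[1] = -1
x[2] = 3

x = [2, -1, 3]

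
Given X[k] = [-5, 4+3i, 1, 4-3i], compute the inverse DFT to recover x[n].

x[n] = (1/4) Σ(k=0 to 3) X[k] · e^(2πikn/4)

Computing each x[n]:
x[0] = 1
x[1] = -3
x[2] = -3
x[3] = 0

x = [1, -3, -3, 0]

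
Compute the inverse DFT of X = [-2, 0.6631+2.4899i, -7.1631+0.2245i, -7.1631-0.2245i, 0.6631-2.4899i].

x[n] = (1/5) Σ(k=0 to 4) X[k] · e^(2πikn/5)

Computing each x[n]:
x[0] = -3
x[1] = 1
x[2] = -2
x[3] = -1
x[4] = 3

x = [-3, 1, -2, -1, 3]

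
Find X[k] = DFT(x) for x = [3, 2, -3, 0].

X[k] = Σ(n=0 to 3) x[n] · ω_4^(nk)
where ω_4 = e^(-2πi/4)

Computing each X[k]:
X[0] = 2
X[1] = 6-2i
X[2] = -2
X[3] = 6+2i

X = [2, 6-2i, -2, 6+2i]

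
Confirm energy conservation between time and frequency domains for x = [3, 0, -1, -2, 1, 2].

Time domain:
Σ|x[n]|² = |3|² + |0|² + |-1|² + |-2|² + |1|² + |2|² = 19.0000

Frequency domain:
(1/6)Σ|X[k]|² = (1/6)(|3|² + |6.0000+3.4641i|² + |0|² + |3|² + |0|² + |6.0000-3.4641i|²) = (1/6)·114.0000 = 19.0000

Both sides agree, confirming Parseval's theorem.

Σ|x[n]|² = (1/N)Σ|X[k]|² = 19.0000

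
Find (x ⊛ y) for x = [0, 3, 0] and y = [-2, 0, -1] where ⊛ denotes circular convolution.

(x ⊛ y)[n] = Σ(m=0 to 2) x[m] · y[(n-m) mod 3]

Computing each output sample:
(x ⊛ y)[0] = -3
(x ⊛ y)[1] = -6
(x ⊛ y)[2] = 0

x ⊛ y = [-3, -6, 0]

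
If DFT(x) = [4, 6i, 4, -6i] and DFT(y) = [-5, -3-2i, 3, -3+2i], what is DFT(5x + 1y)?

By linearity: DFT(5x + 1y) = 5·DFT(x) + 1·DFT(y)
= 5·[4, 6i, 4, -6i] + 1·[-5, -3-2i, 3, -3+2i]

Computing element-wise:
Z[0] = 5·(4) + 1·(-5) = 15
Z[1] = 5·(6i) + 1·(-3-2i) = -3+28i
Z[2] = 5·(4) + 1·(3) = 23
Z[3] = 5·(-6i) + 1·(-3+2i) = -3-28i

DFT(5x + 1y) = 5·X + 1·Y = [15, -3+28i, 23, -3-28i]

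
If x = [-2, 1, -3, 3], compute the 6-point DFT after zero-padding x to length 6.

Original 4-point DFT: [-1, 1+2i, -9, 1-2i]
Zero-padded 6-point DFT provides frequency interpolation.

DFT_6([x, 0, ...]) = [-1, -3.0000+1.7321i, 2.0000-3.4641i, -9, 2.0000+3.4641i, -3.0000-1.7321i]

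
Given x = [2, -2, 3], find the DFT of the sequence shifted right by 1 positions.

Time shift by 1: X_shifted[k] = ω_3^(1k) · X[k]
Shifted x = [3, 2, -2]

DFT(x[n-1]) = [3, 3.0000-3.4641i, 3.0000+3.4641i]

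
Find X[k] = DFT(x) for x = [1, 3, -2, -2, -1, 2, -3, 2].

X[k] = Σ(n=0 to 7) x[n] · ω_8^(nk)
where ω_8 = e^(-2πi/8)

Computing each X[k]:
X[0] = 0
X[1] = 5.5355+1.1213i
X[2] = 5-5i
X[3] = -1.5355+3.1213i
X[4] = -10
X[5] = -1.5355-3.1213i
X[6] = 5+5i
X[7] = 5.5355-1.1213i

X = [0, 5.5355+1.1213i, 5-5i, -1.5355+3.1213i, -10, -1.5355-3.1213i, 5+5i, 5.5355-1.1213i]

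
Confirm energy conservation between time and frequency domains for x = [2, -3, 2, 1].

Time domain:
Σ|x[n]|² = |2|² + |-3|² + |2|² + |1|² = 18.0000

Frequency domain:
(1/4)Σ|X[k]|² = (1/4)(|2|² + |4i|² + |6|² + |-4i|²) = (1/4)·72.0000 = 18.0000

Both sides agree, confirming Parseval's theorem.

Σ|x[n]|² = (1/N)Σ|X[k]|² = 18.0000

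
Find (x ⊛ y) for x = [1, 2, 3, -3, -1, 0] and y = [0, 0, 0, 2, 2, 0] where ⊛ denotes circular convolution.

(x ⊛ y)[n] = Σ(m=0 to 5) x[m] · y[(n-m) mod 6]

Computing each output sample:
(x ⊛ y)[0] = 0
(x ⊛ y)[1] = -8
(x ⊛ y)[2] = -2
(x ⊛ y)[3] = 2
(x ⊛ y)[4] = 6
(x ⊛ y)[5] = 10

x ⊛ y = [0, -8, -2, 2, 6, 10]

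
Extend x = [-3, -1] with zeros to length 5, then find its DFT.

Original 2-point DFT: [-4, -2]
Zero-padded 5-point DFT provides frequency interpolation.

DFT_5([x, 0, ...]) = [-4, -3.3090+0.9511i, -2.1910+0.5878i, -2.1910-0.5878i, -3.3090-0.9511i]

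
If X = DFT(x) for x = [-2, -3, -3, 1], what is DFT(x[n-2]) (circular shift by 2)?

Time shift by 2: X_shifted[k] = ω_4^(2k) · X[k]
Shifted x = [-3, 1, -2, -3]

DFT(x[n-2]) = [-7, -1-4i, -3, -1+4i]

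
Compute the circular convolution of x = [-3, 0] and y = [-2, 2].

(x ⊛ y)[n] = Σ(m=0 to 1) x[m] · y[(n-m) mod 2]

Computing each output sample:
(x ⊛ y)[0] = 6
(x ⊛ y)[1] = -6

x ⊛ y = [6, -6]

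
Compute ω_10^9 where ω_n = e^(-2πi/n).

ω_10^9 = e^(-2πi·9/10)
= cos(-2π·9/10) + i·sin(-2π·9/10)
= cos(-18π/10) + i·sin(-18π/10)

ω_10^9 = cos(-18π/10) + i·sin(-18π/10) = 0.8090+0.5878i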